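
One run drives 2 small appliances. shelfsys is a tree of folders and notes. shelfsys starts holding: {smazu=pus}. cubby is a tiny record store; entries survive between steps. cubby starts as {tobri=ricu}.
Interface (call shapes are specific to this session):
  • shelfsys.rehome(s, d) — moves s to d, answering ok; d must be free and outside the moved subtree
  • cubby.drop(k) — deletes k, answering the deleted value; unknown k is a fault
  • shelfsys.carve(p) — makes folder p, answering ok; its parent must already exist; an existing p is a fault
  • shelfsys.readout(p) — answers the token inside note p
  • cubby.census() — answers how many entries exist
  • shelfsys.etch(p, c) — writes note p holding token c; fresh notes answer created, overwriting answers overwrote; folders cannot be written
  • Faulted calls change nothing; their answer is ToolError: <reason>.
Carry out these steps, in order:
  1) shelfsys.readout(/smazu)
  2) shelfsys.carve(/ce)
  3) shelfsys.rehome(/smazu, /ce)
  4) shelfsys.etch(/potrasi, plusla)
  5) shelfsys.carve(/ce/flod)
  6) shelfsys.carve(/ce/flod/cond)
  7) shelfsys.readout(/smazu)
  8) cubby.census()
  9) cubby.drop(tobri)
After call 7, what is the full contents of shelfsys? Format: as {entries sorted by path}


Answer: {ce/, ce/flod/, ce/flod/cond/, potrasi=plusla, smazu=pus}

Derivation:
>>> shelfsys.readout p=/smazu
= pus
>>> shelfsys.carve p=/ce
= ok
>>> shelfsys.rehome s=/smazu d=/ce
= ToolError: exists
>>> shelfsys.etch p=/potrasi c=plusla
= created
>>> shelfsys.carve p=/ce/flod
= ok
>>> shelfsys.carve p=/ce/flod/cond
= ok
>>> shelfsys.readout p=/smazu
= pus
>>> cubby.census
= 1
>>> cubby.drop k=tobri
= ricu


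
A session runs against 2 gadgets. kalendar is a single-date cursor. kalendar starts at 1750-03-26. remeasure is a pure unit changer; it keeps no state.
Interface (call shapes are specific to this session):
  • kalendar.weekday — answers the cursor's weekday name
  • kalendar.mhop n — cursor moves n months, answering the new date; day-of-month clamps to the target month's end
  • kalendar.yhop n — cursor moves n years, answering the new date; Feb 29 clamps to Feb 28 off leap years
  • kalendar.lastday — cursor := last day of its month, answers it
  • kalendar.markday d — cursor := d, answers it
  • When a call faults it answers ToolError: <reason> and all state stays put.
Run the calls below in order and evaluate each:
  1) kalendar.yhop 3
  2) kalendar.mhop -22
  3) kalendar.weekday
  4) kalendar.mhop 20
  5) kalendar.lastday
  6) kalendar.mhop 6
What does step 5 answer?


Calling yhop on n=3, and get 1753-03-26.
I try mhop on n=-22, and observe 1751-05-26.
Calling weekday(), which returns Wednesday.
I use mhop on n=20, → 1753-01-26.
Invoking lastday(), which returns 1753-01-31.
I try mhop on n=6, giving 1753-07-31.

Answer: 1753-01-31


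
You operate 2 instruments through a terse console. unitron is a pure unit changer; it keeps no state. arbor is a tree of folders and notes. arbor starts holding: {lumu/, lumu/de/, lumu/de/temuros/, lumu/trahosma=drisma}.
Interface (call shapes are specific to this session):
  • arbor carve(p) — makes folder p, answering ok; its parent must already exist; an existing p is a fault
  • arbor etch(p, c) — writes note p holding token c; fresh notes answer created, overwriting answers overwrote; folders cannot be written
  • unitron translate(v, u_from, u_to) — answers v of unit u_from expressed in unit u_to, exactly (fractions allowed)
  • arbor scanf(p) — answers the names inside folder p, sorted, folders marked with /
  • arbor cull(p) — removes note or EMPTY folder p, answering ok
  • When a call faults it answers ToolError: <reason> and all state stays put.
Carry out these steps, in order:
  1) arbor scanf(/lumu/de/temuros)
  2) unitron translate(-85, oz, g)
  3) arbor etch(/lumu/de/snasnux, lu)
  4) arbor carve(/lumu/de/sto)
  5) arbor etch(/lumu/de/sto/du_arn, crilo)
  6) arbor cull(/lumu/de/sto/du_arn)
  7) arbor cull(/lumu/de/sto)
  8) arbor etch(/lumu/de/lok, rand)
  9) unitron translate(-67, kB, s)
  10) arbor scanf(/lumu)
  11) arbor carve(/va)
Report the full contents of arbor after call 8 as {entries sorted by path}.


Answer: {lumu/, lumu/de/, lumu/de/lok=rand, lumu/de/snasnux=lu, lumu/de/temuros/, lumu/trahosma=drisma}

Derivation:
Calling arbor scanf(p=/lumu/de/temuros), and observe [].
Then unitron translate(v=-85, u_from=oz, u_to=g), yielding -771107029/320000.
Using arbor etch(p=/lumu/de/snasnux, c=lu), → created.
I invoke arbor carve(p=/lumu/de/sto), and observe ok.
Invoking arbor etch(p=/lumu/de/sto/du_arn, c=crilo), giving created.
I call arbor cull(p=/lumu/de/sto/du_arn), giving ok.
I use arbor cull(p=/lumu/de/sto), and observe ok.
Now I run arbor etch(p=/lumu/de/lok, c=rand), giving created.
Using unitron translate(v=-67, u_from=kB, u_to=s), giving ToolError: incompatible units.
Next I call arbor scanf(p=/lumu), and observe [de/, trahosma].
I invoke arbor carve(p=/va), and get ok.


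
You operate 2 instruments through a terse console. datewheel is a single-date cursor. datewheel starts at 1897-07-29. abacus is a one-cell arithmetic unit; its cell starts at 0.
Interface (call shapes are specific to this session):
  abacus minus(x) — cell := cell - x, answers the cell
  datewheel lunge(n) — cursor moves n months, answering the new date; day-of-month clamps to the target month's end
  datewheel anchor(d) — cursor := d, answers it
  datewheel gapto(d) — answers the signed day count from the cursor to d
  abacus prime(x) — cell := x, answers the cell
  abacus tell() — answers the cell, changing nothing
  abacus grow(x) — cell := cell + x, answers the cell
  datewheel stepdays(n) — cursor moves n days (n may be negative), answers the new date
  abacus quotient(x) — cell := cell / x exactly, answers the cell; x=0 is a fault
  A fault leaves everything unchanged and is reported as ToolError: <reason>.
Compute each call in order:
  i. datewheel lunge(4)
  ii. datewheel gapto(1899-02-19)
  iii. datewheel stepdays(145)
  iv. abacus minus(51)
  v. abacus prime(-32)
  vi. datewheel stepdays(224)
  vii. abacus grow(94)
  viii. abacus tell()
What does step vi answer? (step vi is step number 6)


==> datewheel lunge(4)
<== 1897-11-29
==> datewheel gapto(1899-02-19)
<== 447
==> datewheel stepdays(145)
<== 1898-04-23
==> abacus minus(51)
<== -51
==> abacus prime(-32)
<== -32
==> datewheel stepdays(224)
<== 1898-12-03
==> abacus grow(94)
<== 62
==> abacus tell()
<== 62

Answer: 1898-12-03


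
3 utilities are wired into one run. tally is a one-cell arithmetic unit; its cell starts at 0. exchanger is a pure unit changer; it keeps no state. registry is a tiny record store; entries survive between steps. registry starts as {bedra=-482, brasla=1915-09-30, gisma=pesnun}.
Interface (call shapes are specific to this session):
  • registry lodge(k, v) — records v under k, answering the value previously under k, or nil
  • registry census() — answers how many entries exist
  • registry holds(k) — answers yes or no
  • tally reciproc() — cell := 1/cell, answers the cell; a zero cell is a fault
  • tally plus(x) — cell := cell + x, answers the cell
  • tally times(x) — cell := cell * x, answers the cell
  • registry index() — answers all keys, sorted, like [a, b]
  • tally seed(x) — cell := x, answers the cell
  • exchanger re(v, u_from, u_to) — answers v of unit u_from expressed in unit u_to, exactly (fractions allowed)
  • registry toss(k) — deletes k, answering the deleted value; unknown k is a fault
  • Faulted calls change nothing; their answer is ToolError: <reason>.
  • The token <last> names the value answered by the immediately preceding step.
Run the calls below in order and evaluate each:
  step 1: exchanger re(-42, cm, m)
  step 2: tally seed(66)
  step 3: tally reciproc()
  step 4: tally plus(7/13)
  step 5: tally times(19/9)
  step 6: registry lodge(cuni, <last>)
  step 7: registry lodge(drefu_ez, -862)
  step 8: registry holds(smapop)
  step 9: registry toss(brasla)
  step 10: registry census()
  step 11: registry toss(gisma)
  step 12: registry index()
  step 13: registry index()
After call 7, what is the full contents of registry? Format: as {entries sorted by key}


Do: exchanger re[v=-42; u_from=cm; u_to=m]
See: -21/50
Do: tally seed[x=66]
See: 66
Do: tally reciproc[]
See: 1/66
Do: tally plus[x=7/13]
See: 475/858
Do: tally times[x=19/9]
See: 9025/7722
Do: registry lodge[k=cuni; v=<last>]
See: nil
Do: registry lodge[k=drefu_ez; v=-862]
See: nil
Do: registry holds[k=smapop]
See: no
Do: registry toss[k=brasla]
See: 1915-09-30
Do: registry census[]
See: 4
Do: registry toss[k=gisma]
See: pesnun
Do: registry index[]
See: [bedra, cuni, drefu_ez]
Do: registry index[]
See: [bedra, cuni, drefu_ez]

Answer: {bedra=-482, brasla=1915-09-30, cuni=9025/7722, drefu_ez=-862, gisma=pesnun}


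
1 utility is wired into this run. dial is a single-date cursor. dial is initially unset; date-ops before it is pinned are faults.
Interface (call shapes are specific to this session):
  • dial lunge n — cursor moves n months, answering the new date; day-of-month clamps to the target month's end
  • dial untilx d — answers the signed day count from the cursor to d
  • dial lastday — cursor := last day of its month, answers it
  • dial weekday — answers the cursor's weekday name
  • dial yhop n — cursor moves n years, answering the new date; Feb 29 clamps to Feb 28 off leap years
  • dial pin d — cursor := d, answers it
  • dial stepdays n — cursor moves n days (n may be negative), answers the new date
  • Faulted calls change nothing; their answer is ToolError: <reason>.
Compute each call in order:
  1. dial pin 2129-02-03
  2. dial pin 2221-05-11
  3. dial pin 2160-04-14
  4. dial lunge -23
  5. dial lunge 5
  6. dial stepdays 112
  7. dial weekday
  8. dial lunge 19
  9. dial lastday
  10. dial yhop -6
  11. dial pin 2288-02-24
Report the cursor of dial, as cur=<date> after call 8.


Using dial pin using 2129-02-03, giving 2129-02-03.
Next I call dial pin using 2221-05-11: 2221-05-11.
Using dial pin using 2160-04-14, and observe 2160-04-14.
I try dial lunge using -23, which returns 2158-05-14.
Next I call dial lunge using 5, giving 2158-10-14.
I try dial stepdays using 112, → 2159-02-03.
I run dial weekday(), which returns Saturday.
I use dial lunge using 19, and get 2160-09-03.
I try dial lastday(), yielding 2160-09-30.
I call dial yhop using -6, — result: 2154-09-30.
Invoking dial pin using 2288-02-24, — result: 2288-02-24.

Answer: cur=2160-09-03


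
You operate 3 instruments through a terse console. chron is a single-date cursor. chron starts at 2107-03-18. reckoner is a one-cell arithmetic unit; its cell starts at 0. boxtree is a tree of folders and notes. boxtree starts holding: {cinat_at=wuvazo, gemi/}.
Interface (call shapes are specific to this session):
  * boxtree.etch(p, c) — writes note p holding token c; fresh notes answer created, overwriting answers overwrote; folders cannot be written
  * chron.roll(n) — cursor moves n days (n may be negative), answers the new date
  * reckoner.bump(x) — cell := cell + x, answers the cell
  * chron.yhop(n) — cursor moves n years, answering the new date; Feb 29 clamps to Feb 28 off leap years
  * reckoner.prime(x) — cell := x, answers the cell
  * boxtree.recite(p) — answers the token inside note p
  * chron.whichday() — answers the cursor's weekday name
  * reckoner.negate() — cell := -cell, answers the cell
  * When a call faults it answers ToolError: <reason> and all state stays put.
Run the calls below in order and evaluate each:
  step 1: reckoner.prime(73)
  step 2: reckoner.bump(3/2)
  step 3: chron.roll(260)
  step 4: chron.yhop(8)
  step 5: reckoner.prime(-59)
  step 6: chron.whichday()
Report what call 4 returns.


→ reckoner.prime(x=73)
← 73
→ reckoner.bump(x=3/2)
← 149/2
→ chron.roll(n=260)
← 2107-12-03
→ chron.yhop(n=8)
← 2115-12-03
→ reckoner.prime(x=-59)
← -59
→ chron.whichday()
← Tuesday

Answer: 2115-12-03


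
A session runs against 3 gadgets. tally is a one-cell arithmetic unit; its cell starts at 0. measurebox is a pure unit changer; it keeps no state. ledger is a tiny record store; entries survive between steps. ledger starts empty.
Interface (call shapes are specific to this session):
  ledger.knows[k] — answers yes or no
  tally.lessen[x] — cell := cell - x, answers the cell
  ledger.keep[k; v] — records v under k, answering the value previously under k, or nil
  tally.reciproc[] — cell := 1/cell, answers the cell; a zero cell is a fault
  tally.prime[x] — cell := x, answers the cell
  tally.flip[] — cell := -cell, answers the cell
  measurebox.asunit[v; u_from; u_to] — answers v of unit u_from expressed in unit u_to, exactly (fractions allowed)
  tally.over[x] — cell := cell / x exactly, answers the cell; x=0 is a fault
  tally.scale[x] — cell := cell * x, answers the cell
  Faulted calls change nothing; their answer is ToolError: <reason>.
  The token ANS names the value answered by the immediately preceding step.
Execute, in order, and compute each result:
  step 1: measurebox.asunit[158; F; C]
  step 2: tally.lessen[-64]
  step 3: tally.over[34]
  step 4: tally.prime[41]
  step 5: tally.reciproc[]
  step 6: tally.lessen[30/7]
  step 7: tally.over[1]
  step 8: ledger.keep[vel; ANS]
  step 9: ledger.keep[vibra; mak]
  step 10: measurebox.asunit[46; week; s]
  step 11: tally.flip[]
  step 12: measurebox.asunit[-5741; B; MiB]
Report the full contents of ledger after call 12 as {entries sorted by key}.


Answer: {vel=-1223/287, vibra=mak}

Derivation:
! measurebox.asunit(v→158, u_from→F, u_to→C) => 70
! tally.lessen(x→-64) => 64
! tally.over(x→34) => 32/17
! tally.prime(x→41) => 41
! tally.reciproc() => 1/41
! tally.lessen(x→30/7) => -1223/287
! tally.over(x→1) => -1223/287
! ledger.keep(k→vel, v→ANS) => nil
! ledger.keep(k→vibra, v→mak) => nil
! measurebox.asunit(v→46, u_from→week, u_to→s) => 27820800
! tally.flip() => 1223/287
! measurebox.asunit(v→-5741, u_from→B, u_to→MiB) => -5741/1048576


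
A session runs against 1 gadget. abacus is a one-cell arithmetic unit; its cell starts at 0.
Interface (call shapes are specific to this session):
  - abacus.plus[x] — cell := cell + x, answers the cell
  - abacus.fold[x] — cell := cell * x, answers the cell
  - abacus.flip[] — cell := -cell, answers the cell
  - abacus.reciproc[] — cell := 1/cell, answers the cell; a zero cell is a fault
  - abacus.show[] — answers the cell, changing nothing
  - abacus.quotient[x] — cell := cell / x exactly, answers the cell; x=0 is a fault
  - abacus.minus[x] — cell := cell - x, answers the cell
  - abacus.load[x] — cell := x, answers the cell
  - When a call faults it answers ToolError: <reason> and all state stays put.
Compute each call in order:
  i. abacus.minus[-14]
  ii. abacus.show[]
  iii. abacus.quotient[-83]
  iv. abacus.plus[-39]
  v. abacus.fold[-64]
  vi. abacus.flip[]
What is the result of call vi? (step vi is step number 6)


Answer: -208064/83

Derivation:
I use abacus.minus passing x→-14: 14.
Calling abacus.show, — result: 14.
I invoke abacus.quotient passing x→-83: -14/83.
I try abacus.plus passing x→-39, — result: -3251/83.
I run abacus.fold passing x→-64: 208064/83.
Calling abacus.flip, and observe -208064/83.


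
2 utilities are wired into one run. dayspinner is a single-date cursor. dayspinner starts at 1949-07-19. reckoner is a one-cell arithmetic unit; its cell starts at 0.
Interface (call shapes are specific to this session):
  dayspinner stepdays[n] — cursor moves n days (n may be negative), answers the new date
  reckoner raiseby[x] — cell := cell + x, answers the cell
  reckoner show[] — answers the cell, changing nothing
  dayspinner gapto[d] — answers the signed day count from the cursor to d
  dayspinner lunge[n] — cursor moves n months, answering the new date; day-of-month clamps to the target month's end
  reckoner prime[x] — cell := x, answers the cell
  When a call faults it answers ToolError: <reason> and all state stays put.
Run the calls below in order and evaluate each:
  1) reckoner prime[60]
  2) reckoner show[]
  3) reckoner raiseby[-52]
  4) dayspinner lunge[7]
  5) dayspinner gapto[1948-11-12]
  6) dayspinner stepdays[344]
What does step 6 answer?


I call reckoner prime on x: 60, giving 60.
Calling reckoner show, → 60.
Calling reckoner raiseby on x: -52, and see 8.
Calling dayspinner lunge on n: 7, which returns 1950-02-19.
I call dayspinner gapto on d: 1948-11-12, and see -464.
Calling dayspinner stepdays on n: 344, and observe 1951-01-29.

Answer: 1951-01-29


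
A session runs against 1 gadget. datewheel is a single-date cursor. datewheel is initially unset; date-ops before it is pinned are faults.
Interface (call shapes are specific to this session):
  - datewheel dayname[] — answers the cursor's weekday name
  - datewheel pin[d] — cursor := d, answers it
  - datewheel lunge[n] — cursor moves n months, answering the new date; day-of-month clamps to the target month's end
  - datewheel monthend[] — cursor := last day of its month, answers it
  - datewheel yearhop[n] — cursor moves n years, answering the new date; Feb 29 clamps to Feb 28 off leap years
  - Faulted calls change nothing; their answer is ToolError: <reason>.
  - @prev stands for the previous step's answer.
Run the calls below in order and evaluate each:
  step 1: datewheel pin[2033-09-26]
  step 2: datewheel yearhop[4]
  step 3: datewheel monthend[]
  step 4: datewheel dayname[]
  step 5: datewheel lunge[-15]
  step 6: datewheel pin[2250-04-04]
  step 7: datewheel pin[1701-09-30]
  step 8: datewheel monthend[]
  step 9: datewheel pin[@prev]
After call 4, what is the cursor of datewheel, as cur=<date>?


Answer: cur=2037-09-30

Derivation:
>> datewheel pin(d=2033-09-26)
<< 2033-09-26
>> datewheel yearhop(n=4)
<< 2037-09-26
>> datewheel monthend()
<< 2037-09-30
>> datewheel dayname()
<< Wednesday
>> datewheel lunge(n=-15)
<< 2036-06-30
>> datewheel pin(d=2250-04-04)
<< 2250-04-04
>> datewheel pin(d=1701-09-30)
<< 1701-09-30
>> datewheel monthend()
<< 1701-09-30
>> datewheel pin(d=@prev)
<< 1701-09-30


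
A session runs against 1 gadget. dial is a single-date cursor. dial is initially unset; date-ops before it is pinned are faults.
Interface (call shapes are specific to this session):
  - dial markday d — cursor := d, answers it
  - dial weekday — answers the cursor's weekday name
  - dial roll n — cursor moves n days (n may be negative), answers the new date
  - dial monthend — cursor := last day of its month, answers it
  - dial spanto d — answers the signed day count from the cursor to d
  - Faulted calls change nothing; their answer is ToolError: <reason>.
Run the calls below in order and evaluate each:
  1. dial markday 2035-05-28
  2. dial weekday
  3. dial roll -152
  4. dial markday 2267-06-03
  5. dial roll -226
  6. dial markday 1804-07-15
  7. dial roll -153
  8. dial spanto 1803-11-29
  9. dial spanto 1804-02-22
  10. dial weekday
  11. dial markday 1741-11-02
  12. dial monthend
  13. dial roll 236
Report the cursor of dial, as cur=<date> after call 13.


Answer: cur=1742-07-24

Derivation:
Now I run dial markday passing d→2035-05-28, → 2035-05-28.
I use dial weekday, and get Monday.
I call dial roll passing n→-152, and observe 2034-12-27.
I run dial markday passing d→2267-06-03, yielding 2267-06-03.
Invoking dial roll passing n→-226, and observe 2266-10-20.
I try dial markday passing d→1804-07-15, which returns 1804-07-15.
Using dial roll passing n→-153, which returns 1804-02-13.
I call dial spanto passing d→1803-11-29, giving -76.
Using dial spanto passing d→1804-02-22, which returns 9.
I invoke dial weekday(), and get Monday.
Using dial markday passing d→1741-11-02, giving 1741-11-02.
I run dial monthend, which returns 1741-11-30.
I try dial roll passing n→236, which returns 1742-07-24.


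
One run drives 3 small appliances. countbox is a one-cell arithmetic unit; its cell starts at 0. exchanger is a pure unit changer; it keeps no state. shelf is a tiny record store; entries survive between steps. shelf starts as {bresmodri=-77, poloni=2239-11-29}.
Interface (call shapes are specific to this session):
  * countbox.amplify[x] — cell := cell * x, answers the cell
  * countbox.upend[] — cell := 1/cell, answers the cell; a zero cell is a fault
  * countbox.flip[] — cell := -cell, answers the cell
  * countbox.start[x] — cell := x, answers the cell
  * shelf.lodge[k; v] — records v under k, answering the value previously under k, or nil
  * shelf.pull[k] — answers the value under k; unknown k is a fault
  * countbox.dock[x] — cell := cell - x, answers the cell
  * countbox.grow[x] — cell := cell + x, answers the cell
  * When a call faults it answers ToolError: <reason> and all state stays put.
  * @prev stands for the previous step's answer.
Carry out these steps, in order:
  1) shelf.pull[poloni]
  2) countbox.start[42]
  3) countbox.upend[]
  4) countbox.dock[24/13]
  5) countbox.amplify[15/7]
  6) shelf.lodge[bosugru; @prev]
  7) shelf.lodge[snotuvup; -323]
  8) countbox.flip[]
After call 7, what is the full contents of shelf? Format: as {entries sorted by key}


-> pull(poloni)
<- 2239-11-29
-> start(42)
<- 42
-> upend()
<- 1/42
-> dock(24/13)
<- -995/546
-> amplify(15/7)
<- -4975/1274
-> lodge(bosugru, @prev)
<- nil
-> lodge(snotuvup, -323)
<- nil
-> flip()
<- 4975/1274

Answer: {bosugru=-4975/1274, bresmodri=-77, poloni=2239-11-29, snotuvup=-323}


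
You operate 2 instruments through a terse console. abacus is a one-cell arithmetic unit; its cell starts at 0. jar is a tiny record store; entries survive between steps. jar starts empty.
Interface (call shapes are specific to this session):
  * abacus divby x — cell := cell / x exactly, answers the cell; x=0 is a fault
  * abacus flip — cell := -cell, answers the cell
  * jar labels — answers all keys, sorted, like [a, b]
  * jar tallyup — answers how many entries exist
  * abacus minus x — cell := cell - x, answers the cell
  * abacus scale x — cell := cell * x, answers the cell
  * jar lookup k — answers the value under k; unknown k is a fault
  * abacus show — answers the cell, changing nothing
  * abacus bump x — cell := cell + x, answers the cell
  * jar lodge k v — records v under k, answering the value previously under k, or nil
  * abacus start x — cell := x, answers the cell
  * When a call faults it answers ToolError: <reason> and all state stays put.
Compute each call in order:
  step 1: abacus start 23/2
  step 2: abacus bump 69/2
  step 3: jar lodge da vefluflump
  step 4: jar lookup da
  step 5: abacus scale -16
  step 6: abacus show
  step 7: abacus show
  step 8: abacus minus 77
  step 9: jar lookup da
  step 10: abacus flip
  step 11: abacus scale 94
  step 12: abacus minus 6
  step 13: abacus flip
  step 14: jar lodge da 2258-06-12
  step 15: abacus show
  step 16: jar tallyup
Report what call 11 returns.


% abacus start x→23/2
:: 23/2
% abacus bump x→69/2
:: 46
% jar lodge k→da v→vefluflump
:: nil
% jar lookup k→da
:: vefluflump
% abacus scale x→-16
:: -736
% abacus show
:: -736
% abacus show
:: -736
% abacus minus x→77
:: -813
% jar lookup k→da
:: vefluflump
% abacus flip
:: 813
% abacus scale x→94
:: 76422
% abacus minus x→6
:: 76416
% abacus flip
:: -76416
% jar lodge k→da v→2258-06-12
:: vefluflump
% abacus show
:: -76416
% jar tallyup
:: 1

Answer: 76422


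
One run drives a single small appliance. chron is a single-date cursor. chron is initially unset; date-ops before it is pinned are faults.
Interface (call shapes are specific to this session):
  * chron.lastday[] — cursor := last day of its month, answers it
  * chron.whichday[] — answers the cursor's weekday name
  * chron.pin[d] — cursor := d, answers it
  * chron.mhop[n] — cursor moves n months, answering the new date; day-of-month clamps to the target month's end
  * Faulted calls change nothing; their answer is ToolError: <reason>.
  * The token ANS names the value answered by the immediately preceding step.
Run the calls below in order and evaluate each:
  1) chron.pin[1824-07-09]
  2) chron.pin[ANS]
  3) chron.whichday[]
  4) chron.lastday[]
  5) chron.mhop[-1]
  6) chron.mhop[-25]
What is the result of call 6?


Answer: 1822-05-30

Derivation:
-- 1. pin(d='1824-07-09') : 1824-07-09
-- 2. pin(d='ANS') : 1824-07-09
-- 3. whichday() : Friday
-- 4. lastday() : 1824-07-31
-- 5. mhop(n='-1') : 1824-06-30
-- 6. mhop(n='-25') : 1822-05-30


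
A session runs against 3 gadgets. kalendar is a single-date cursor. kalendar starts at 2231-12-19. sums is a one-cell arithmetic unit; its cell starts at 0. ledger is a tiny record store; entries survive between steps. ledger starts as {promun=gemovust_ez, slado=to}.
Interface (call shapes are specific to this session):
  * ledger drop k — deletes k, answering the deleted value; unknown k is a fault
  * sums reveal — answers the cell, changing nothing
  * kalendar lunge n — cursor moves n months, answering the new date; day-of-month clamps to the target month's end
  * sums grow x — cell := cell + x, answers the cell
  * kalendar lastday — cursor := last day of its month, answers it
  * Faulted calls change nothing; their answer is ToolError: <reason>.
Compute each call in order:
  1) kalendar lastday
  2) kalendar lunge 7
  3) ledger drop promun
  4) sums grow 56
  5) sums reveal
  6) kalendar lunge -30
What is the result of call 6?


Step: kalendar lastday[]
Result: 2231-12-31
Step: kalendar lunge[7]
Result: 2232-07-31
Step: ledger drop[promun]
Result: gemovust_ez
Step: sums grow[56]
Result: 56
Step: sums reveal[]
Result: 56
Step: kalendar lunge[-30]
Result: 2230-01-31

Answer: 2230-01-31


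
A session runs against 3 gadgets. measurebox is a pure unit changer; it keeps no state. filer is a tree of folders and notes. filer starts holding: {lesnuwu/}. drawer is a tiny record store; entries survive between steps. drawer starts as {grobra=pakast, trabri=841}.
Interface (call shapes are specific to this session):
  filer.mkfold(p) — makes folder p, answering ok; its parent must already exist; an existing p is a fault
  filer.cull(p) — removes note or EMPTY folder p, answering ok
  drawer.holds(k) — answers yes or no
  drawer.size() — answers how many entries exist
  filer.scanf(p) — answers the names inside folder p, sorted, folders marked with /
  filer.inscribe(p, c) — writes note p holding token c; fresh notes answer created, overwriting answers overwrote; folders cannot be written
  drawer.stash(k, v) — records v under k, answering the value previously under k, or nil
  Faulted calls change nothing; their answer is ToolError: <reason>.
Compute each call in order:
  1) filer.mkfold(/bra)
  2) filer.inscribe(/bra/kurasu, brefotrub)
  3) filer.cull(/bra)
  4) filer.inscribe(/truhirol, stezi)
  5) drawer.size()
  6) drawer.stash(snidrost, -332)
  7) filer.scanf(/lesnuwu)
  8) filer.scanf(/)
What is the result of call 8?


Act: mkfold[/bra]
Obs: ok
Act: inscribe[/bra/kurasu; brefotrub]
Obs: created
Act: cull[/bra]
Obs: ToolError: not empty
Act: inscribe[/truhirol; stezi]
Obs: created
Act: size[]
Obs: 2
Act: stash[snidrost; -332]
Obs: nil
Act: scanf[/lesnuwu]
Obs: []
Act: scanf[/]
Obs: [bra/, lesnuwu/, truhirol]

Answer: [bra/, lesnuwu/, truhirol]


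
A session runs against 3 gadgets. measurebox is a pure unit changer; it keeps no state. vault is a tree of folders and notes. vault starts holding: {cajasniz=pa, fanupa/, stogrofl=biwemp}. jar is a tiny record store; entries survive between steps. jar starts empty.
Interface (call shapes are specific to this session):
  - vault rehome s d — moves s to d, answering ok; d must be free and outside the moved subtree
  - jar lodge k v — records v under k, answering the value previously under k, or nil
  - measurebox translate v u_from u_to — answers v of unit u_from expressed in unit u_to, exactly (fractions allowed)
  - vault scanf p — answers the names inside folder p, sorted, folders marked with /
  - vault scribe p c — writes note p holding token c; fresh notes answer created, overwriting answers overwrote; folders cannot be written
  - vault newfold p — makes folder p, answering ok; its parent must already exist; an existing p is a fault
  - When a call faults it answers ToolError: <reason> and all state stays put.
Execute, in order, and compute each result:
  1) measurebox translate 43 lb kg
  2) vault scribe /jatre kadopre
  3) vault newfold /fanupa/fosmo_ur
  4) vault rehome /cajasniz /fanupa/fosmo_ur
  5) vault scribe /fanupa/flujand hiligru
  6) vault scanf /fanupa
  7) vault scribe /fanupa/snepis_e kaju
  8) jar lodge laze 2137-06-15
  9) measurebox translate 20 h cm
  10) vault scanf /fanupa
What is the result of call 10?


Answer: [flujand, fosmo_ur/, snepis_e]

Derivation:
I call measurebox translate with 43, lb, kg, — result: 1950447191/100000000.
Then vault scribe with /jatre, kadopre, — result: created.
I invoke vault newfold with /fanupa/fosmo_ur, and see ok.
I try vault rehome with /cajasniz, /fanupa/fosmo_ur, and get ToolError: exists.
Using vault scribe with /fanupa/flujand, hiligru, yielding created.
I invoke vault scanf with /fanupa, → [flujand, fosmo_ur/].
I run vault scribe with /fanupa/snepis_e, kaju, giving created.
I try jar lodge with laze, 2137-06-15, which returns nil.
Next I call measurebox translate with 20, h, cm: ToolError: incompatible units.
Next I call vault scanf with /fanupa, and observe [flujand, fosmo_ur/, snepis_e].


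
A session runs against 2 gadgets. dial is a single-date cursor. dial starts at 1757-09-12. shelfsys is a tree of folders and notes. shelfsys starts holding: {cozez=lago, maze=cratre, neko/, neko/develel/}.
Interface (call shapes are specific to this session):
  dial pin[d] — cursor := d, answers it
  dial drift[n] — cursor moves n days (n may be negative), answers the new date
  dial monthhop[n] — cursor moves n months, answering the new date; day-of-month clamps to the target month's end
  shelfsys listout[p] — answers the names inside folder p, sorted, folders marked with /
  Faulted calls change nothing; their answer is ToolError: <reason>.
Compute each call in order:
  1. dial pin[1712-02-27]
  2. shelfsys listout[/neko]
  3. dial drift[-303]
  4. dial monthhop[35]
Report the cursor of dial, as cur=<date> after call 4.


Using dial pin(d='1712-02-27'): 1712-02-27.
Calling shelfsys listout(p='/neko'), — result: [develel/].
Now I run dial drift(n='-303'), → 1711-04-30.
I run dial monthhop(n='35'), → 1714-03-30.

Answer: cur=1714-03-30


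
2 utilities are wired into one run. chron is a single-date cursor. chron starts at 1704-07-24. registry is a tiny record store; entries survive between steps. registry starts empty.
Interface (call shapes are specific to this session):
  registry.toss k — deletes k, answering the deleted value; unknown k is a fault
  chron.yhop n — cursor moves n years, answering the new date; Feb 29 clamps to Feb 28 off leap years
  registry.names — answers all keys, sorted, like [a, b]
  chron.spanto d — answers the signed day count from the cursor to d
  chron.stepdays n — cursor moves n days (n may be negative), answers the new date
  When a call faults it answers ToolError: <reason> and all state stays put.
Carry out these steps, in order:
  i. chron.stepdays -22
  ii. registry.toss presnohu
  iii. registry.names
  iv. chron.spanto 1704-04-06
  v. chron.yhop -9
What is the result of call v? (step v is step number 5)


Answer: 1695-07-02

Derivation:
-> chron.stepdays(-22)
<- 1704-07-02
-> registry.toss(presnohu)
<- ToolError: no such key presnohu
-> registry.names()
<- []
-> chron.spanto(1704-04-06)
<- -87
-> chron.yhop(-9)
<- 1695-07-02


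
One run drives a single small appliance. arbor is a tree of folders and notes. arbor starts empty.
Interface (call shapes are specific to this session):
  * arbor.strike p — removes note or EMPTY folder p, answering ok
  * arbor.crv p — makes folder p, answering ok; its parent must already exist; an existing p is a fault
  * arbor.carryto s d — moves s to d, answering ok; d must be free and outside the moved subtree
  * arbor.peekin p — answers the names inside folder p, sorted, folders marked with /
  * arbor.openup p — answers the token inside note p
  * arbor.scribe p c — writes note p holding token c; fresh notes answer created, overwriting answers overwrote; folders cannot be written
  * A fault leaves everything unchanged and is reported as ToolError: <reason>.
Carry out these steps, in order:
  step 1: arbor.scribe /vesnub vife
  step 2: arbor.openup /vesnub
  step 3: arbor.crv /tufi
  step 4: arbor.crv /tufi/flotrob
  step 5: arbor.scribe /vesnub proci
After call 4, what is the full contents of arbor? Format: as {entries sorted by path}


>> arbor.scribe(p→/vesnub, c→vife)
<< created
>> arbor.openup(p→/vesnub)
<< vife
>> arbor.crv(p→/tufi)
<< ok
>> arbor.crv(p→/tufi/flotrob)
<< ok
>> arbor.scribe(p→/vesnub, c→proci)
<< overwrote

Answer: {tufi/, tufi/flotrob/, vesnub=vife}


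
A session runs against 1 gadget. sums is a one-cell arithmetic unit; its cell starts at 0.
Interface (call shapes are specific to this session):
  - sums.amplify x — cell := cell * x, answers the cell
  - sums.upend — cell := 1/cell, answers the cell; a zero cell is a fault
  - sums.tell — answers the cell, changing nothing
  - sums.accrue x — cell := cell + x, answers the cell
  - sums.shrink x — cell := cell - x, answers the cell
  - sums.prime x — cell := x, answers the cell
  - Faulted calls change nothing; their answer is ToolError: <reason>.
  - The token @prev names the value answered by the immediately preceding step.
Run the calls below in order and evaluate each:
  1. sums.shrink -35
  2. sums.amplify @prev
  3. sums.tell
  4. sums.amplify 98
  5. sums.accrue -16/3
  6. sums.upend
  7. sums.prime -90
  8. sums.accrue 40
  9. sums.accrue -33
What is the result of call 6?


>> sums.shrink(x: -35)
<< 35
>> sums.amplify(x: @prev)
<< 1225
>> sums.tell()
<< 1225
>> sums.amplify(x: 98)
<< 120050
>> sums.accrue(x: -16/3)
<< 360134/3
>> sums.upend()
<< 3/360134
>> sums.prime(x: -90)
<< -90
>> sums.accrue(x: 40)
<< -50
>> sums.accrue(x: -33)
<< -83

Answer: 3/360134


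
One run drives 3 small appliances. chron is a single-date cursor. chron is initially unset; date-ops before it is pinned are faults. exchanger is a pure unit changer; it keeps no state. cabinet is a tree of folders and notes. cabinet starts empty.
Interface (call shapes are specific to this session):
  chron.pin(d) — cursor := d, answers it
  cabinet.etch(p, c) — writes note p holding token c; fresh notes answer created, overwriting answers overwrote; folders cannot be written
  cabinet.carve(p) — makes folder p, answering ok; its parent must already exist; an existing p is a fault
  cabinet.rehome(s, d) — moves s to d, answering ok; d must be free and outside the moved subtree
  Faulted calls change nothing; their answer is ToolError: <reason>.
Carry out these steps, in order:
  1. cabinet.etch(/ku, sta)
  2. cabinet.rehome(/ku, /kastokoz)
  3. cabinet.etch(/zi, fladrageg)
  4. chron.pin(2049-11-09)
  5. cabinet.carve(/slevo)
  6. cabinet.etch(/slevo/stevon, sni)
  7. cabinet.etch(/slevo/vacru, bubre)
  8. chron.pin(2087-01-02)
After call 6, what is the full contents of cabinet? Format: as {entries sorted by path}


Answer: {kastokoz=sta, slevo/, slevo/stevon=sni, zi=fladrageg}

Derivation:
-> cabinet.etch(p→/ku, c→sta)
<- created
-> cabinet.rehome(s→/ku, d→/kastokoz)
<- ok
-> cabinet.etch(p→/zi, c→fladrageg)
<- created
-> chron.pin(d→2049-11-09)
<- 2049-11-09
-> cabinet.carve(p→/slevo)
<- ok
-> cabinet.etch(p→/slevo/stevon, c→sni)
<- created
-> cabinet.etch(p→/slevo/vacru, c→bubre)
<- created
-> chron.pin(d→2087-01-02)
<- 2087-01-02


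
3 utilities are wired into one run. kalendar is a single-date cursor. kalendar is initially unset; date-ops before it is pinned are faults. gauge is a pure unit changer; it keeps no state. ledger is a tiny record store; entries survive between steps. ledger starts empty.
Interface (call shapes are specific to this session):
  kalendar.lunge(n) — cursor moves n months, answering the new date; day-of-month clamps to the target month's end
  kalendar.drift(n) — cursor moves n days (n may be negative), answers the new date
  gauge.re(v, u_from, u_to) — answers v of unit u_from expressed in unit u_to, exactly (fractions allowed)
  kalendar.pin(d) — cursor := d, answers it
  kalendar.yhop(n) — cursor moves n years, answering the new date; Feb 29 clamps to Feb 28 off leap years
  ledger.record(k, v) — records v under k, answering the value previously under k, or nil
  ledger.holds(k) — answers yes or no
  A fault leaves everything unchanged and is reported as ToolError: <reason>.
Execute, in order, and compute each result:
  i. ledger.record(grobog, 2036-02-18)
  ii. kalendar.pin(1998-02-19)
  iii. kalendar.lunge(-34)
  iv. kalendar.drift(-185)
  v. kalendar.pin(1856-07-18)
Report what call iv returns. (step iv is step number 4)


Answer: 1994-10-16

Derivation:
[in] ledger.record grobog 2036-02-18
[out] nil
[in] kalendar.pin 1998-02-19
[out] 1998-02-19
[in] kalendar.lunge -34
[out] 1995-04-19
[in] kalendar.drift -185
[out] 1994-10-16
[in] kalendar.pin 1856-07-18
[out] 1856-07-18


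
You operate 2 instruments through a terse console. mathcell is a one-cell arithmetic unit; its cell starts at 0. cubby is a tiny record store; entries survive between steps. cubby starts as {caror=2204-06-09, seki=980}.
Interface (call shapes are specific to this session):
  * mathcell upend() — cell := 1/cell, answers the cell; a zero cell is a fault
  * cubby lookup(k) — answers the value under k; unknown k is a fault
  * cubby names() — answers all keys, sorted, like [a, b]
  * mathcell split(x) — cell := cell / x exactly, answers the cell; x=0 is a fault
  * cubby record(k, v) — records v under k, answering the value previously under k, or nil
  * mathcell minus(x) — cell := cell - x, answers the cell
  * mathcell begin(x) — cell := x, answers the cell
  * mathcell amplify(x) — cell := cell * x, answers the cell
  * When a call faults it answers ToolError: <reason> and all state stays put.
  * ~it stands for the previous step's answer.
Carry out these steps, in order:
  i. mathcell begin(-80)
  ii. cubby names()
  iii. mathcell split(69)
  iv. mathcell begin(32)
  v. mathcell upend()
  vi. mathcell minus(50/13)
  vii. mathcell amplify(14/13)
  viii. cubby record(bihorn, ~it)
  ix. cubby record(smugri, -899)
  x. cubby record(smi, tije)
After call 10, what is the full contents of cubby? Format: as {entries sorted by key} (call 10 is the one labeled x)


Do: mathcell begin[x: -80]
See: -80
Do: cubby names[]
See: [caror, seki]
Do: mathcell split[x: 69]
See: -80/69
Do: mathcell begin[x: 32]
See: 32
Do: mathcell upend[]
See: 1/32
Do: mathcell minus[x: 50/13]
See: -1587/416
Do: mathcell amplify[x: 14/13]
See: -11109/2704
Do: cubby record[k: bihorn; v: ~it]
See: nil
Do: cubby record[k: smugri; v: -899]
See: nil
Do: cubby record[k: smi; v: tije]
See: nil

Answer: {bihorn=-11109/2704, caror=2204-06-09, seki=980, smi=tije, smugri=-899}


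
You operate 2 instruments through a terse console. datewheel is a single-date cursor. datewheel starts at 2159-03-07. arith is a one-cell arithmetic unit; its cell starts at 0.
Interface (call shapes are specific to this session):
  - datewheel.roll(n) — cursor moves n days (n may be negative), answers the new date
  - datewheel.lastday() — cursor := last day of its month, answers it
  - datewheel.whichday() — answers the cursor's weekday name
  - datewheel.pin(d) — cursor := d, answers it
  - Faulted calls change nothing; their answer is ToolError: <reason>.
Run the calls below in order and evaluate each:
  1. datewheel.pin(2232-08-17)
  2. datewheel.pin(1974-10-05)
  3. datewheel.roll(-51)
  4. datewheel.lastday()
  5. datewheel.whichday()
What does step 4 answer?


Act: datewheel.pin[d: 2232-08-17]
Obs: 2232-08-17
Act: datewheel.pin[d: 1974-10-05]
Obs: 1974-10-05
Act: datewheel.roll[n: -51]
Obs: 1974-08-15
Act: datewheel.lastday[]
Obs: 1974-08-31
Act: datewheel.whichday[]
Obs: Saturday

Answer: 1974-08-31
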